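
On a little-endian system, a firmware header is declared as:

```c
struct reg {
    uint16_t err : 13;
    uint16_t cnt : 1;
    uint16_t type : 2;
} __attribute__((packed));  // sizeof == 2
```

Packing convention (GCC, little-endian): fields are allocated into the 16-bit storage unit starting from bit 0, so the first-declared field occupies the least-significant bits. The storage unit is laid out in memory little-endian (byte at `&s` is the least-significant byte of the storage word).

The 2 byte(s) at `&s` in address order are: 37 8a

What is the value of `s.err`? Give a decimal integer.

2615

[0]=0x37 [1]=0x8a (little-endian) → word 0x8a37
err:13 @ bit 0 → (0x8a37>>0)&0x1fff = 0xa37  ←
cnt:1 @ bit 13 → (0x8a37>>13)&0x1 = 0x0
type:2 @ bit 14 → (0x8a37>>14)&0x3 = 0x2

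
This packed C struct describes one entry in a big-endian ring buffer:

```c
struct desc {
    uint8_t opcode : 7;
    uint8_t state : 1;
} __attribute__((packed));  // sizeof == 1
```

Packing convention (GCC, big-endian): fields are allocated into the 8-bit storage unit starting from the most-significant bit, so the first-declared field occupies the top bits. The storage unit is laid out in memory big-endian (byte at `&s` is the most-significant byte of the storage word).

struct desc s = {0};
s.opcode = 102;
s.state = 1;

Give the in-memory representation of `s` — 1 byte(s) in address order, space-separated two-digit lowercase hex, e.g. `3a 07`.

cd

opcode (7b) val=102 bits=0x66 at bit 1: 0xcc
state (1b) val=1 bits=0x1 at bit 0: 0xcd
word = 0xcd → big-endian bytes:
  [0]=0xcd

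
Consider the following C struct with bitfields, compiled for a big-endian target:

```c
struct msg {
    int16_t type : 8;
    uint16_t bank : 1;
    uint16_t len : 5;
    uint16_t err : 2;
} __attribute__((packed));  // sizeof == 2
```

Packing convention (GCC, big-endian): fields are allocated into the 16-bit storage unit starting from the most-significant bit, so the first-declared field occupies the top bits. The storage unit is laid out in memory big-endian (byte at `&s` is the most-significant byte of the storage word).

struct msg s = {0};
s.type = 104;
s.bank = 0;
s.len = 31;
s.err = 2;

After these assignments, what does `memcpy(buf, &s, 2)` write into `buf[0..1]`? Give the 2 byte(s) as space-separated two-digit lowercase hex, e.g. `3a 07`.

68 7e

type:8 = 104 → 0x68 << 8 → word 0x6800
bank:1 = 0 → 0x0 << 7 → word 0x6800
len:5 = 31 → 0x1f << 2 → word 0x687c
err:2 = 2 → 0x2 << 0 → word 0x687e
word = 0x687e → big-endian bytes:
  [0]=0x68  [1]=0x7e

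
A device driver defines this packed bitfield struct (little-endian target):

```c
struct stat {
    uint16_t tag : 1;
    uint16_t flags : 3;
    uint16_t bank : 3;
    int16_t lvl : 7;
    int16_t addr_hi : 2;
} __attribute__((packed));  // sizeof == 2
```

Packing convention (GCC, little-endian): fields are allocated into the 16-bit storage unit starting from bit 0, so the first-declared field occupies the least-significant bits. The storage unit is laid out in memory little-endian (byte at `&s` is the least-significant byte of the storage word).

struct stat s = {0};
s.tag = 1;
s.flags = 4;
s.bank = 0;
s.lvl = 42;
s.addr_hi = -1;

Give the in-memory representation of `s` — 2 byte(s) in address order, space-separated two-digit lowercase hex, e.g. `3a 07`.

[0+:1] tag=1 & 0x1 = 0x1; word=0x0001
[1+:3] flags=4 & 0x7 = 0x4; word=0x0009
[4+:3] bank=0 & 0x7 = 0x0; word=0x0009
[7+:7] lvl=42 & 0x7f = 0x2a; word=0x1509
[14+:2] addr_hi=-1 & 0x3 = 0x3; word=0xd509
word = 0xd509 → little-endian bytes:
  [0]=0x09  [1]=0xd5

09 d5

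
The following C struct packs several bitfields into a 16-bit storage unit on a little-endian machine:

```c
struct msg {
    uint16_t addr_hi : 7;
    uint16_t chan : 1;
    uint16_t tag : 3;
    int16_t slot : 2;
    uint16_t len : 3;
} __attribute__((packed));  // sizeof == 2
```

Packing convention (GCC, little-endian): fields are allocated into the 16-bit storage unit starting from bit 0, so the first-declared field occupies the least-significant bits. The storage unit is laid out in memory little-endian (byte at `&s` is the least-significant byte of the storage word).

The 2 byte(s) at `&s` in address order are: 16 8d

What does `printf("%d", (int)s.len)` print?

[0]=0x16 [1]=0x8d (little-endian) → word 0x8d16
addr_hi:7 @ bit 0 → (0x8d16>>0)&0x7f = 0x16
chan:1 @ bit 7 → (0x8d16>>7)&0x1 = 0x0
tag:3 @ bit 8 → (0x8d16>>8)&0x7 = 0x5
slot:2 @ bit 11 → (0x8d16>>11)&0x3 = 0x1
len:3 @ bit 13 → (0x8d16>>13)&0x7 = 0x4  ←

4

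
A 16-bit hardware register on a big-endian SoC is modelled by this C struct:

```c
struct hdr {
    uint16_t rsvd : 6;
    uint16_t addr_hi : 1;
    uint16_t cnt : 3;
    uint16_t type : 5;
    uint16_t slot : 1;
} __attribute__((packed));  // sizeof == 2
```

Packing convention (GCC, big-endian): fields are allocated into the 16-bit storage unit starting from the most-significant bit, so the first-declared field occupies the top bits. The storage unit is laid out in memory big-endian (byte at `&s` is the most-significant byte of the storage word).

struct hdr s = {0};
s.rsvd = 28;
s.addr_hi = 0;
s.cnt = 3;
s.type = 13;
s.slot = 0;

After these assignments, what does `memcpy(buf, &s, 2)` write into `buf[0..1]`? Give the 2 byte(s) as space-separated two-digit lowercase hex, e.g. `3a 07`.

[10+:6] rsvd=28 & 0x3f = 0x1c; word=0x7000
[9+:1] addr_hi=0 & 0x1 = 0x0; word=0x7000
[6+:3] cnt=3 & 0x7 = 0x3; word=0x70c0
[1+:5] type=13 & 0x1f = 0xd; word=0x70da
[0+:1] slot=0 & 0x1 = 0x0; word=0x70da
word = 0x70da → big-endian bytes:
  [0]=0x70  [1]=0xda

70 da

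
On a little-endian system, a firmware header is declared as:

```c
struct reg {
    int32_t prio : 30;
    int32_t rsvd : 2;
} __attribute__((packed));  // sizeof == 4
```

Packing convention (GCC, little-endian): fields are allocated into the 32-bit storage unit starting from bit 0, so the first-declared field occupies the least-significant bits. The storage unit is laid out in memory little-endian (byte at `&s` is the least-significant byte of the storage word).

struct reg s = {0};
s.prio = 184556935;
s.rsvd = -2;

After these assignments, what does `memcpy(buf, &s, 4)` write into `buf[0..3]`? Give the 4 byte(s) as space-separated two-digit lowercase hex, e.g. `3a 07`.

prio (30b) val=184556935 bits=0xb001d87 at bit 0: 0x0b001d87
rsvd (2b) val=-2 bits=0x2 at bit 30: 0x8b001d87
word = 0x8b001d87 → little-endian bytes:
  [0]=0x87  [1]=0x1d  [2]=0x00  [3]=0x8b

87 1d 00 8b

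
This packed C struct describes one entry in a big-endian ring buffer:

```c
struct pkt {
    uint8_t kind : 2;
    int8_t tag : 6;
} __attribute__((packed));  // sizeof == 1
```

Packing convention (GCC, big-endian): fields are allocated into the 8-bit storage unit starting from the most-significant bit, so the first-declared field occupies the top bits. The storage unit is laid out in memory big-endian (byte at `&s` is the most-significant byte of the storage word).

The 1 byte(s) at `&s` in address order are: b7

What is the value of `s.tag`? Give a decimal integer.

-9

[0]=0xb7 (big-endian) → word 0xb7
kind:2 @ bit 6 → (0xb7>>6)&0x3 = 0x2
tag:6 @ bit 0 → (0xb7>>0)&0x3f = 0x37  ←
tag signed 6b, MSB=1: 55 - 64 = -9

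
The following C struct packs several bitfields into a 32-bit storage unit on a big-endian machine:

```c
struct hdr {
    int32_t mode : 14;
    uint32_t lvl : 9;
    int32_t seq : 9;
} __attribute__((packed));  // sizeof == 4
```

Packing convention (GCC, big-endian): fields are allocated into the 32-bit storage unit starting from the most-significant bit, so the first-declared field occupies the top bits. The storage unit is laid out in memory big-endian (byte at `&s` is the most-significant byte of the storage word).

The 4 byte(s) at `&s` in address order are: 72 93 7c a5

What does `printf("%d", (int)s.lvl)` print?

446

[0]=0x72 [1]=0x93 [2]=0x7c [3]=0xa5 (big-endian) → word 0x72937ca5
mode [18+:14] = (word>>18) & 0x3fff = 7332
lvl [9+:9] = (word>>9) & 0x1ff = 446  ←
seq [0+:9] = (word>>0) & 0x1ff = 165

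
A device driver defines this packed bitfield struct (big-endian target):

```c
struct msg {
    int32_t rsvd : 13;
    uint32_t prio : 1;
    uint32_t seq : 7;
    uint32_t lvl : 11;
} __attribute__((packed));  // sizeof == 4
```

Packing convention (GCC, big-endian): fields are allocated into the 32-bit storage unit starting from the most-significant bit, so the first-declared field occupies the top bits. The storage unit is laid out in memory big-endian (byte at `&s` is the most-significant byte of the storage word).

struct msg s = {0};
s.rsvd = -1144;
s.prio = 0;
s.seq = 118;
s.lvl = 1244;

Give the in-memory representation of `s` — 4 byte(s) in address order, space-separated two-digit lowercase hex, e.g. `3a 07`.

rsvd:13 = -1144 → 0x1b88 << 19 → word 0xdc400000
prio:1 = 0 → 0x0 << 18 → word 0xdc400000
seq:7 = 118 → 0x76 << 11 → word 0xdc43b000
lvl:11 = 1244 → 0x4dc << 0 → word 0xdc43b4dc
word = 0xdc43b4dc → big-endian bytes:
  [0]=0xdc  [1]=0x43  [2]=0xb4  [3]=0xdc

dc 43 b4 dc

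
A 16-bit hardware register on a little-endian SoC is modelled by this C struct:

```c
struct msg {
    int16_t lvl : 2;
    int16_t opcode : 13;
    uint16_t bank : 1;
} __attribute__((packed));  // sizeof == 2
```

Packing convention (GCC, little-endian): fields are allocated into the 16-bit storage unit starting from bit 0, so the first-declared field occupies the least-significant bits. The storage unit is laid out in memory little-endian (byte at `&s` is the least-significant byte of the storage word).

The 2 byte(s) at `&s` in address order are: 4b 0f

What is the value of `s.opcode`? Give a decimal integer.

[0]=0x4b [1]=0x0f (little-endian) → word 0x0f4b
lvl [0+:2] = (word>>0) & 0x3 = 3
opcode [2+:13] = (word>>2) & 0x1fff = 978  ←
bank [15+:1] = (word>>15) & 0x1 = 0
opcode signed 13b, MSB=0: value = 978

978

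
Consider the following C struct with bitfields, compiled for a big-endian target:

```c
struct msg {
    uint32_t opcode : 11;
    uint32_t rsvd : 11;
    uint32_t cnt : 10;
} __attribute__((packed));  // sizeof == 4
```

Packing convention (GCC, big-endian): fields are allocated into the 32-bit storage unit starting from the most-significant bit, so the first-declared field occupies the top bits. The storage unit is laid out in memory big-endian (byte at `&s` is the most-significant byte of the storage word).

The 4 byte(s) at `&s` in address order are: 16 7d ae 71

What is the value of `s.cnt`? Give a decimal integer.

[0]=0x16 [1]=0x7d [2]=0xae [3]=0x71 (big-endian) → word 0x167dae71
opcode:11 @ bit 21 → (0x167dae71>>21)&0x7ff = 0xb3
rsvd:11 @ bit 10 → (0x167dae71>>10)&0x7ff = 0x76b
cnt:10 @ bit 0 → (0x167dae71>>0)&0x3ff = 0x271  ←

625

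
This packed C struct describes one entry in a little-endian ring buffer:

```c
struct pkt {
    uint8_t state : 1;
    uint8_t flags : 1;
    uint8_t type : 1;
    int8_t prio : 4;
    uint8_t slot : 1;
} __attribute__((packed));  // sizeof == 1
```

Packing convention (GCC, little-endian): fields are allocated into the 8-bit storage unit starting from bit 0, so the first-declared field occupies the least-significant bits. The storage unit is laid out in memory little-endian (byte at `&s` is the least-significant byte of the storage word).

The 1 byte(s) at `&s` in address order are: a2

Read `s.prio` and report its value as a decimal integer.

4

[0]=0xa2 (little-endian) → word 0xa2
state:1 @ bit 0 → (0xa2>>0)&0x1 = 0x0
flags:1 @ bit 1 → (0xa2>>1)&0x1 = 0x1
type:1 @ bit 2 → (0xa2>>2)&0x1 = 0x0
prio:4 @ bit 3 → (0xa2>>3)&0xf = 0x4  ←
slot:1 @ bit 7 → (0xa2>>7)&0x1 = 0x1
prio signed 4b, MSB=0: value = 4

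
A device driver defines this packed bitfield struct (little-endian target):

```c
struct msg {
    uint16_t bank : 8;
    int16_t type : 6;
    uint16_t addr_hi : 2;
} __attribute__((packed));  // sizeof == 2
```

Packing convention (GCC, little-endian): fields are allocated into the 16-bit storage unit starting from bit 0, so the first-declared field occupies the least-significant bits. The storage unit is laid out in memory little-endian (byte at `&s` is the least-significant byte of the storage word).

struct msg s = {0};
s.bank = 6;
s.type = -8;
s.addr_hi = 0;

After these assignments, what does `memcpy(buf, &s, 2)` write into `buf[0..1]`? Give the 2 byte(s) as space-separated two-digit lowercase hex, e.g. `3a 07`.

[0+:8] bank=6 & 0xff = 0x6; word=0x0006
[8+:6] type=-8 & 0x3f = 0x38; word=0x3806
[14+:2] addr_hi=0 & 0x3 = 0x0; word=0x3806
word = 0x3806 → little-endian bytes:
  [0]=0x06  [1]=0x38

06 38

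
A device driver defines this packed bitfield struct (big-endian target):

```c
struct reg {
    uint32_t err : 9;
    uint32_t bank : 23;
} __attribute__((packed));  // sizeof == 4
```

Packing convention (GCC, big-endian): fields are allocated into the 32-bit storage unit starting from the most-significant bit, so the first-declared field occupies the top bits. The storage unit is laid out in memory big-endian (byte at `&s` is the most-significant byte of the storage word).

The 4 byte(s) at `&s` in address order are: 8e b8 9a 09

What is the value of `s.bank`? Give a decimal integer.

3709449

[0]=0x8e [1]=0xb8 [2]=0x9a [3]=0x09 (big-endian) → word 0x8eb89a09
err:9 @ bit 23 → (0x8eb89a09>>23)&0x1ff = 0x11d
bank:23 @ bit 0 → (0x8eb89a09>>0)&0x7fffff = 0x389a09  ←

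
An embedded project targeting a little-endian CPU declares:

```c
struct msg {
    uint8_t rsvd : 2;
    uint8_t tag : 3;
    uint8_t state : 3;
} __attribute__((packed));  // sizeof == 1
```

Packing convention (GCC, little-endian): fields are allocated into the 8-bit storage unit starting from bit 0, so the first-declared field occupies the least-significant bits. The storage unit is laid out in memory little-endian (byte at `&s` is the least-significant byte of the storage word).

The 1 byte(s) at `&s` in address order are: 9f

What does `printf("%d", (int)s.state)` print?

4

[0]=0x9f (little-endian) → word 0x9f
rsvd:2 @ bit 0 → (0x9f>>0)&0x3 = 0x3
tag:3 @ bit 2 → (0x9f>>2)&0x7 = 0x7
state:3 @ bit 5 → (0x9f>>5)&0x7 = 0x4  ←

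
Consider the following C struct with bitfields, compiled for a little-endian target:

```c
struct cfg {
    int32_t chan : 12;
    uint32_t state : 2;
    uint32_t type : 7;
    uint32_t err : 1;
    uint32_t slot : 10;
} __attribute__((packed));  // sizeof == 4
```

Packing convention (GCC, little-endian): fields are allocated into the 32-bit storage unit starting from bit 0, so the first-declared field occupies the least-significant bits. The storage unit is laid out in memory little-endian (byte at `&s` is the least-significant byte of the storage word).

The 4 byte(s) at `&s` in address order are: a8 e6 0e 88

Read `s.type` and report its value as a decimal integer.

[0]=0xa8 [1]=0xe6 [2]=0x0e [3]=0x88 (little-endian) → word 0x880ee6a8
chan [0+:12] = (word>>0) & 0xfff = 1704
state [12+:2] = (word>>12) & 0x3 = 2
type [14+:7] = (word>>14) & 0x7f = 59  ←
err [21+:1] = (word>>21) & 0x1 = 0
slot [22+:10] = (word>>22) & 0x3ff = 544

59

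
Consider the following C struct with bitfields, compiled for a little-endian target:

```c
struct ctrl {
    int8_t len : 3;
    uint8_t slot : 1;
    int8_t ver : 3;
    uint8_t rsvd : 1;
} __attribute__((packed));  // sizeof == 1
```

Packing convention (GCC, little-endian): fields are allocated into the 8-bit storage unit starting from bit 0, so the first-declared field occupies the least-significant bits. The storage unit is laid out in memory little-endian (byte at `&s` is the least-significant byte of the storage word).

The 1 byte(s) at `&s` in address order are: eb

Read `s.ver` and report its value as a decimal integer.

-2

[0]=0xeb (little-endian) → word 0xeb
len [0+:3] = (word>>0) & 0x7 = 3
slot [3+:1] = (word>>3) & 0x1 = 1
ver [4+:3] = (word>>4) & 0x7 = 6  ←
rsvd [7+:1] = (word>>7) & 0x1 = 1
ver signed 3b, MSB=1: 6 - 8 = -2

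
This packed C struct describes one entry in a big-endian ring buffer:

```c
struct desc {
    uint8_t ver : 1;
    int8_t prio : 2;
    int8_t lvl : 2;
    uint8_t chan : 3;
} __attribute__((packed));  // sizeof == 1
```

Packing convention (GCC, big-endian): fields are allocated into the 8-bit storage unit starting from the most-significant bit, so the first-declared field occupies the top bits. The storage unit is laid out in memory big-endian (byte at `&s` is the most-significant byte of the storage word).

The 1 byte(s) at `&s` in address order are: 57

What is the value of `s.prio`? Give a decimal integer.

[0]=0x57 (big-endian) → word 0x57
ver [7+:1] = (word>>7) & 0x1 = 0
prio [5+:2] = (word>>5) & 0x3 = 2  ←
lvl [3+:2] = (word>>3) & 0x3 = 2
chan [0+:3] = (word>>0) & 0x7 = 7
prio signed 2b, MSB=1: 2 - 4 = -2

-2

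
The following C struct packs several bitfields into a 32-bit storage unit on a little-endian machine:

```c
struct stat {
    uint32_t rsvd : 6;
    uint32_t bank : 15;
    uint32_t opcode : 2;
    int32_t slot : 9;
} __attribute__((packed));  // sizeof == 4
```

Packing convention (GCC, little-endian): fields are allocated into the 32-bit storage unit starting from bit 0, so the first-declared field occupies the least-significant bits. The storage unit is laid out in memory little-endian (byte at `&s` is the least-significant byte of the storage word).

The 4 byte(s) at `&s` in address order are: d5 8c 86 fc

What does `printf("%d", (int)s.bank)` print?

[0]=0xd5 [1]=0x8c [2]=0x86 [3]=0xfc (little-endian) → word 0xfc868cd5
rsvd [0+:6] = (word>>0) & 0x3f = 21
bank [6+:15] = (word>>6) & 0x7fff = 6707  ←
opcode [21+:2] = (word>>21) & 0x3 = 0
slot [23+:9] = (word>>23) & 0x1ff = 505

6707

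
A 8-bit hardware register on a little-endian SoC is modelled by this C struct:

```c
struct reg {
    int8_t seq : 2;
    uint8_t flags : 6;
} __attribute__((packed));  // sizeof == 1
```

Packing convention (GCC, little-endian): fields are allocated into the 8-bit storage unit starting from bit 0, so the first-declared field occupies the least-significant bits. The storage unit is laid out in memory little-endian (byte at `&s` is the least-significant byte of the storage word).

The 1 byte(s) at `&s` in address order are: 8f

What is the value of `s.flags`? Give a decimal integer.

[0]=0x8f (little-endian) → word 0x8f
seq [0+:2] = (word>>0) & 0x3 = 3
flags [2+:6] = (word>>2) & 0x3f = 35  ←

35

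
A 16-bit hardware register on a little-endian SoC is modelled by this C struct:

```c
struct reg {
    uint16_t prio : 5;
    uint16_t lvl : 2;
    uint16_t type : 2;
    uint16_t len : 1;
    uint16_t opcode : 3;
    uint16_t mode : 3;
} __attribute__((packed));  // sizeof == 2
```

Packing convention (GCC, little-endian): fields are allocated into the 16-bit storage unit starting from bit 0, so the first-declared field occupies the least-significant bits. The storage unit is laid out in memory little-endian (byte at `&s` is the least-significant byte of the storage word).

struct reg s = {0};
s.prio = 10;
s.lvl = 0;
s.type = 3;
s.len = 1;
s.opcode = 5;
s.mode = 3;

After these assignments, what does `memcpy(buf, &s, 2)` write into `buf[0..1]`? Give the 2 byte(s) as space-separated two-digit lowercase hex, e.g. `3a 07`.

prio (5b) val=10 bits=0xa at bit 0: 0x000a
lvl (2b) val=0 bits=0x0 at bit 5: 0x000a
type (2b) val=3 bits=0x3 at bit 7: 0x018a
len (1b) val=1 bits=0x1 at bit 9: 0x038a
opcode (3b) val=5 bits=0x5 at bit 10: 0x178a
mode (3b) val=3 bits=0x3 at bit 13: 0x778a
word = 0x778a → little-endian bytes:
  [0]=0x8a  [1]=0x77

8a 77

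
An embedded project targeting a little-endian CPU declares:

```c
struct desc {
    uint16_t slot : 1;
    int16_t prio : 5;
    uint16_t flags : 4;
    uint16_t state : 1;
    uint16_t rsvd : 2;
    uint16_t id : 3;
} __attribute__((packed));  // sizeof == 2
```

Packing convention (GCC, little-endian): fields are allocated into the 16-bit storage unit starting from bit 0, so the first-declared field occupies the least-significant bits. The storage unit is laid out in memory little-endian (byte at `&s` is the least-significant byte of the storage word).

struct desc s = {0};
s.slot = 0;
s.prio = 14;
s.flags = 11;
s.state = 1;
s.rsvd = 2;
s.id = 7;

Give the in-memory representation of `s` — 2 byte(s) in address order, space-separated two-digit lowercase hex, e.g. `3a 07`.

slot (1b) val=0 bits=0x0 at bit 0: 0x0000
prio (5b) val=14 bits=0xe at bit 1: 0x001c
flags (4b) val=11 bits=0xb at bit 6: 0x02dc
state (1b) val=1 bits=0x1 at bit 10: 0x06dc
rsvd (2b) val=2 bits=0x2 at bit 11: 0x16dc
id (3b) val=7 bits=0x7 at bit 13: 0xf6dc
word = 0xf6dc → little-endian bytes:
  [0]=0xdc  [1]=0xf6

dc f6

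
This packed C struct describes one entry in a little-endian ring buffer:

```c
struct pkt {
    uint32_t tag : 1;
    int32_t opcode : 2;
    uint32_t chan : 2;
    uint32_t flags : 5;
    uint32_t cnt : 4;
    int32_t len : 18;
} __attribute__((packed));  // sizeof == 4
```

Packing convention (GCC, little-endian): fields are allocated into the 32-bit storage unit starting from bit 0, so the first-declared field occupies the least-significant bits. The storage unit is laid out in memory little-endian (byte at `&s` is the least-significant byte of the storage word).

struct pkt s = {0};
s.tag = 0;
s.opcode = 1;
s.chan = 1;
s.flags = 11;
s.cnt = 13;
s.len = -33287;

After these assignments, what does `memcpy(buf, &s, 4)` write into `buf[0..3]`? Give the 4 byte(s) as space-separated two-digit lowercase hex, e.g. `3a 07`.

tag:1 = 0 → 0x0 << 0 → word 0x00000000
opcode:2 = 1 → 0x1 << 1 → word 0x00000002
chan:2 = 1 → 0x1 << 3 → word 0x0000000a
flags:5 = 11 → 0xb << 5 → word 0x0000016a
cnt:4 = 13 → 0xd << 10 → word 0x0000356a
len:18 = -33287 → 0x37df9 << 14 → word 0xdf7e756a
word = 0xdf7e756a → little-endian bytes:
  [0]=0x6a  [1]=0x75  [2]=0x7e  [3]=0xdf

6a 75 7e df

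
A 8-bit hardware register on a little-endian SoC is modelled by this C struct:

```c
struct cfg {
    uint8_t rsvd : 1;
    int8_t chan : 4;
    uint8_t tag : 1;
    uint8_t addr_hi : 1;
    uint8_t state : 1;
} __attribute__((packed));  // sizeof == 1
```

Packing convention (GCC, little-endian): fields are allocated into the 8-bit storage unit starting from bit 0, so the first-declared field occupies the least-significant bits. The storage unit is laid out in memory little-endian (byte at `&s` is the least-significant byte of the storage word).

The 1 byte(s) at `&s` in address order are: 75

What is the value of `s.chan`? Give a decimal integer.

[0]=0x75 (little-endian) → word 0x75
rsvd [0+:1] = (word>>0) & 0x1 = 1
chan [1+:4] = (word>>1) & 0xf = 10  ←
tag [5+:1] = (word>>5) & 0x1 = 1
addr_hi [6+:1] = (word>>6) & 0x1 = 1
state [7+:1] = (word>>7) & 0x1 = 0
chan signed 4b, MSB=1: 10 - 16 = -6

-6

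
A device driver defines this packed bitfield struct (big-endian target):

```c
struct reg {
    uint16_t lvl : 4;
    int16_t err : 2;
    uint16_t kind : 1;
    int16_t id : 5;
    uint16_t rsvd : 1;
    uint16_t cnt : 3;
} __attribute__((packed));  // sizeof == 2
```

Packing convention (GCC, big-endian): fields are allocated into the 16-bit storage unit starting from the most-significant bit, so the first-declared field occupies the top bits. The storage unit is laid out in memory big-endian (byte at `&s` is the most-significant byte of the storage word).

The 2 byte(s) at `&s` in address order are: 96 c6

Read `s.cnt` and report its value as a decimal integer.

6

[0]=0x96 [1]=0xc6 (big-endian) → word 0x96c6
lvl [12+:4] = (word>>12) & 0xf = 9
err [10+:2] = (word>>10) & 0x3 = 1
kind [9+:1] = (word>>9) & 0x1 = 1
id [4+:5] = (word>>4) & 0x1f = 12
rsvd [3+:1] = (word>>3) & 0x1 = 0
cnt [0+:3] = (word>>0) & 0x7 = 6  ←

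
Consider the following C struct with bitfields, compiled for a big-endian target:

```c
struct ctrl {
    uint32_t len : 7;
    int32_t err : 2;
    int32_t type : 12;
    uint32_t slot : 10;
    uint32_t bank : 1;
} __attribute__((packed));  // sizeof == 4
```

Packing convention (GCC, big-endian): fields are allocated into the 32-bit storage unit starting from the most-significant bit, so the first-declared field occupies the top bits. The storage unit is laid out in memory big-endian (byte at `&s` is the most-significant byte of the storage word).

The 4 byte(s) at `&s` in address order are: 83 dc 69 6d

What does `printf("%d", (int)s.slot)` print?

[0]=0x83 [1]=0xdc [2]=0x69 [3]=0x6d (big-endian) → word 0x83dc696d
len:7 @ bit 25 → (0x83dc696d>>25)&0x7f = 0x41
err:2 @ bit 23 → (0x83dc696d>>23)&0x3 = 0x3
type:12 @ bit 11 → (0x83dc696d>>11)&0xfff = 0xb8d
slot:10 @ bit 1 → (0x83dc696d>>1)&0x3ff = 0xb6  ←
bank:1 @ bit 0 → (0x83dc696d>>0)&0x1 = 0x1

182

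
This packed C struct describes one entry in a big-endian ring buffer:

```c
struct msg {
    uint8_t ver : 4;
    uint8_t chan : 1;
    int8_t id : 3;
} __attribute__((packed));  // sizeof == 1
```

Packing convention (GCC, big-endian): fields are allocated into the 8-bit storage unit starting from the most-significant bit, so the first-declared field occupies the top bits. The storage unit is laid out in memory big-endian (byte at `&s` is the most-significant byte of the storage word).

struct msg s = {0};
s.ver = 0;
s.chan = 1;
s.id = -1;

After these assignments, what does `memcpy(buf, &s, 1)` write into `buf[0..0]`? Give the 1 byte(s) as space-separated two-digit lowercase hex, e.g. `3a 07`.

0f

ver (4b) val=0 bits=0x0 at bit 4: 0x00
chan (1b) val=1 bits=0x1 at bit 3: 0x08
id (3b) val=-1 bits=0x7 at bit 0: 0x0f
word = 0x0f → big-endian bytes:
  [0]=0x0f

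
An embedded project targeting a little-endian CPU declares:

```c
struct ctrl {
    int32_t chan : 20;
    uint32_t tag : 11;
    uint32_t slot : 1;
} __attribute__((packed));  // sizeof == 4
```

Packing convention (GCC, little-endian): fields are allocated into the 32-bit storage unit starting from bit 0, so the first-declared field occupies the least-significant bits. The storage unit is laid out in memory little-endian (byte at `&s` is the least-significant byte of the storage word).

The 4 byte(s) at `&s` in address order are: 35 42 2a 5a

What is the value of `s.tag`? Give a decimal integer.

1442

[0]=0x35 [1]=0x42 [2]=0x2a [3]=0x5a (little-endian) → word 0x5a2a4235
chan [0+:20] = (word>>0) & 0xfffff = 672309
tag [20+:11] = (word>>20) & 0x7ff = 1442  ←
slot [31+:1] = (word>>31) & 0x1 = 0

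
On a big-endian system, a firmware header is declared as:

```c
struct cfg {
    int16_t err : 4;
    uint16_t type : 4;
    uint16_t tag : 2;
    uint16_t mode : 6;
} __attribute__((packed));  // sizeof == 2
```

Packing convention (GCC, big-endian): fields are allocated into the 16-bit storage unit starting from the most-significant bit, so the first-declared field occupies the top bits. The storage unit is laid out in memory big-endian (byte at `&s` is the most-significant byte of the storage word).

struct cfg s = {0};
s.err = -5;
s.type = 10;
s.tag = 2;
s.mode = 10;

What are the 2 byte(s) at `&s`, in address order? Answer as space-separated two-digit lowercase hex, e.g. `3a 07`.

ba 8a

err (4b) val=-5 bits=0xb at bit 12: 0xb000
type (4b) val=10 bits=0xa at bit 8: 0xba00
tag (2b) val=2 bits=0x2 at bit 6: 0xba80
mode (6b) val=10 bits=0xa at bit 0: 0xba8a
word = 0xba8a → big-endian bytes:
  [0]=0xba  [1]=0x8a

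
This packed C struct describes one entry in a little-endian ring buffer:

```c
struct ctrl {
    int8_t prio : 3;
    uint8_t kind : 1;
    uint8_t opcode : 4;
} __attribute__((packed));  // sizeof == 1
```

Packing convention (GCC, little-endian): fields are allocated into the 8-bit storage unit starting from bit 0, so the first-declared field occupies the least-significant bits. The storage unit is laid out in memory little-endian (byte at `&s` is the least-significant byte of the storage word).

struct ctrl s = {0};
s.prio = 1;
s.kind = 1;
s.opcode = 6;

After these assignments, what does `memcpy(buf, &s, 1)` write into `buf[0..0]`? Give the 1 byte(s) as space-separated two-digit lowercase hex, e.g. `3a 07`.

prio:3 = 1 → 0x1 << 0 → word 0x01
kind:1 = 1 → 0x1 << 3 → word 0x09
opcode:4 = 6 → 0x6 << 4 → word 0x69
word = 0x69 → little-endian bytes:
  [0]=0x69

69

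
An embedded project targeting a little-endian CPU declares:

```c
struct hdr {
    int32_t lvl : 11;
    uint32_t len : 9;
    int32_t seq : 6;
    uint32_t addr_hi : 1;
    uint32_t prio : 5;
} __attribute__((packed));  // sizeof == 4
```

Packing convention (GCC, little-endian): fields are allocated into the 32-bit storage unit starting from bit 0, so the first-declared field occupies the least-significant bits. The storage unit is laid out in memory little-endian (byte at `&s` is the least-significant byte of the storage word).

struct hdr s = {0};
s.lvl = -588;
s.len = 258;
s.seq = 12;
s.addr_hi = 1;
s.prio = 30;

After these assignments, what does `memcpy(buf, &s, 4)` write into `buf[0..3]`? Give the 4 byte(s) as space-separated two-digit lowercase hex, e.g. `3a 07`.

b4 15 c8 f4

[0+:11] lvl=-588 & 0x7ff = 0x5b4; word=0x000005b4
[11+:9] len=258 & 0x1ff = 0x102; word=0x000815b4
[20+:6] seq=12 & 0x3f = 0xc; word=0x00c815b4
[26+:1] addr_hi=1 & 0x1 = 0x1; word=0x04c815b4
[27+:5] prio=30 & 0x1f = 0x1e; word=0xf4c815b4
word = 0xf4c815b4 → little-endian bytes:
  [0]=0xb4  [1]=0x15  [2]=0xc8  [3]=0xf4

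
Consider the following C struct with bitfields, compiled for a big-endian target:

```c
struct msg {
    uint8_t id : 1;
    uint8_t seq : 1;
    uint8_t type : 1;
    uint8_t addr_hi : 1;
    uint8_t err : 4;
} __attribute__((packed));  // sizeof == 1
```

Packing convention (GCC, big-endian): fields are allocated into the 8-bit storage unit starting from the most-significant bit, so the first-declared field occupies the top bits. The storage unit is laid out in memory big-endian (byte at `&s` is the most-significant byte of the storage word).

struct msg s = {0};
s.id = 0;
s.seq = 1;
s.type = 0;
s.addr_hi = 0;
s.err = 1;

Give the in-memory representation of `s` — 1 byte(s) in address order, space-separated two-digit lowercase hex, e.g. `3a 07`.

[7+:1] id=0 & 0x1 = 0x0; word=0x00
[6+:1] seq=1 & 0x1 = 0x1; word=0x40
[5+:1] type=0 & 0x1 = 0x0; word=0x40
[4+:1] addr_hi=0 & 0x1 = 0x0; word=0x40
[0+:4] err=1 & 0xf = 0x1; word=0x41
word = 0x41 → big-endian bytes:
  [0]=0x41

41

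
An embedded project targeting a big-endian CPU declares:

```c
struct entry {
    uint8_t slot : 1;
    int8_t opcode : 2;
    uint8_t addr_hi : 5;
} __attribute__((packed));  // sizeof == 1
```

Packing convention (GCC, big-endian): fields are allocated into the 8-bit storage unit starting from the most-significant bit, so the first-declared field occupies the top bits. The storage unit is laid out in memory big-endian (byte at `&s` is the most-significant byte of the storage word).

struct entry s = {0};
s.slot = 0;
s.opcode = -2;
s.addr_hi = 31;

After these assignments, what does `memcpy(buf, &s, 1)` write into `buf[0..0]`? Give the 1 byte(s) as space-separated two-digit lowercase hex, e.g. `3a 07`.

5f

slot:1 = 0 → 0x0 << 7 → word 0x00
opcode:2 = -2 → 0x2 << 5 → word 0x40
addr_hi:5 = 31 → 0x1f << 0 → word 0x5f
word = 0x5f → big-endian bytes:
  [0]=0x5f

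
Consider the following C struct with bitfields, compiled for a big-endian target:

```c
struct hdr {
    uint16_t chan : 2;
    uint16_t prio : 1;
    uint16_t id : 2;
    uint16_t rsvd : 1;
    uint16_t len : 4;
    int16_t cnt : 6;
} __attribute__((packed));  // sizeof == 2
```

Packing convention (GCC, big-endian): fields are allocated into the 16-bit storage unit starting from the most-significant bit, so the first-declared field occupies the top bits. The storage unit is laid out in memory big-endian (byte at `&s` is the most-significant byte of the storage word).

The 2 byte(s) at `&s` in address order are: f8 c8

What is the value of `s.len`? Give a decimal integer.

[0]=0xf8 [1]=0xc8 (big-endian) → word 0xf8c8
chan:2 @ bit 14 → (0xf8c8>>14)&0x3 = 0x3
prio:1 @ bit 13 → (0xf8c8>>13)&0x1 = 0x1
id:2 @ bit 11 → (0xf8c8>>11)&0x3 = 0x3
rsvd:1 @ bit 10 → (0xf8c8>>10)&0x1 = 0x0
len:4 @ bit 6 → (0xf8c8>>6)&0xf = 0x3  ←
cnt:6 @ bit 0 → (0xf8c8>>0)&0x3f = 0x8

3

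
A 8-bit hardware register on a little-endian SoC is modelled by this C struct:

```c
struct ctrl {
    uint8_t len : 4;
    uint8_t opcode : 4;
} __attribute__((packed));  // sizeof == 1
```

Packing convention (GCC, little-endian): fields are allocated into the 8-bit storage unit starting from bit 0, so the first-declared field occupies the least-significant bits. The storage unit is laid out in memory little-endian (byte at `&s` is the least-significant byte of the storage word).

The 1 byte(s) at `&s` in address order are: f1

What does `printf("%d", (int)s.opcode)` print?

[0]=0xf1 (little-endian) → word 0xf1
len:4 @ bit 0 → (0xf1>>0)&0xf = 0x1
opcode:4 @ bit 4 → (0xf1>>4)&0xf = 0xf  ←

15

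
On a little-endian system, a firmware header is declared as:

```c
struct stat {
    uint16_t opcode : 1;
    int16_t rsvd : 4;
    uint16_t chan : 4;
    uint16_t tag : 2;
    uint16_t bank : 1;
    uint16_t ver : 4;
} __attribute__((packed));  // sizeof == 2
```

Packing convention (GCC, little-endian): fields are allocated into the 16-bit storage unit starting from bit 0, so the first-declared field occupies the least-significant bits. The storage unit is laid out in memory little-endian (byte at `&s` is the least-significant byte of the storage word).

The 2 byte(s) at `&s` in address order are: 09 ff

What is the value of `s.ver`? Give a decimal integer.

15

[0]=0x09 [1]=0xff (little-endian) → word 0xff09
opcode:1 @ bit 0 → (0xff09>>0)&0x1 = 0x1
rsvd:4 @ bit 1 → (0xff09>>1)&0xf = 0x4
chan:4 @ bit 5 → (0xff09>>5)&0xf = 0x8
tag:2 @ bit 9 → (0xff09>>9)&0x3 = 0x3
bank:1 @ bit 11 → (0xff09>>11)&0x1 = 0x1
ver:4 @ bit 12 → (0xff09>>12)&0xf = 0xf  ←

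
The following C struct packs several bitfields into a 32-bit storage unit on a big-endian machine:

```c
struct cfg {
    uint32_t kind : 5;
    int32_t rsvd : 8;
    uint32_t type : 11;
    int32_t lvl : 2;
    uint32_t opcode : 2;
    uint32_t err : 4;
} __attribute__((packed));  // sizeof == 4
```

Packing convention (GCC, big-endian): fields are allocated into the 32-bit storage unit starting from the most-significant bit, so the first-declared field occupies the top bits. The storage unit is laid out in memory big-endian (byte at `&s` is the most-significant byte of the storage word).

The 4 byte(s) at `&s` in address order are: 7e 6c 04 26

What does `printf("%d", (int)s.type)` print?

[0]=0x7e [1]=0x6c [2]=0x04 [3]=0x26 (big-endian) → word 0x7e6c0426
kind:5 @ bit 27 → (0x7e6c0426>>27)&0x1f = 0xf
rsvd:8 @ bit 19 → (0x7e6c0426>>19)&0xff = 0xcd
type:11 @ bit 8 → (0x7e6c0426>>8)&0x7ff = 0x404  ←
lvl:2 @ bit 6 → (0x7e6c0426>>6)&0x3 = 0x0
opcode:2 @ bit 4 → (0x7e6c0426>>4)&0x3 = 0x2
err:4 @ bit 0 → (0x7e6c0426>>0)&0xf = 0x6

1028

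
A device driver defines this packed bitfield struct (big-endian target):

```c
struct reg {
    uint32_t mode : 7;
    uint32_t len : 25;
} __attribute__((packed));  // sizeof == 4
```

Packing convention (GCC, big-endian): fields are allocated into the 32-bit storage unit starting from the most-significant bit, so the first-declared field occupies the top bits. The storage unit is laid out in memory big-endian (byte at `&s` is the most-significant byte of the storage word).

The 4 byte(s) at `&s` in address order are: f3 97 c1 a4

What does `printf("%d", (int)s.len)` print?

[0]=0xf3 [1]=0x97 [2]=0xc1 [3]=0xa4 (big-endian) → word 0xf397c1a4
mode:7 @ bit 25 → (0xf397c1a4>>25)&0x7f = 0x79
len:25 @ bit 0 → (0xf397c1a4>>0)&0x1ffffff = 0x197c1a4  ←

26722724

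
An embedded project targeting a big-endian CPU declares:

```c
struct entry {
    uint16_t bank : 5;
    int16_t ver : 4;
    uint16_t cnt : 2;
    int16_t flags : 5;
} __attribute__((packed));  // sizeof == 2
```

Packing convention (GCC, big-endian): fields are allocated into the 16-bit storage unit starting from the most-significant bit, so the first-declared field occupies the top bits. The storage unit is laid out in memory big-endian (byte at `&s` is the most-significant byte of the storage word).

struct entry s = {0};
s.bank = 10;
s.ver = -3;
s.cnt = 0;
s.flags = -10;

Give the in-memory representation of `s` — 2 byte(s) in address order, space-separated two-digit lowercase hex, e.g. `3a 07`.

56 96

bank:5 = 10 → 0xa << 11 → word 0x5000
ver:4 = -3 → 0xd << 7 → word 0x5680
cnt:2 = 0 → 0x0 << 5 → word 0x5680
flags:5 = -10 → 0x16 << 0 → word 0x5696
word = 0x5696 → big-endian bytes:
  [0]=0x56  [1]=0x96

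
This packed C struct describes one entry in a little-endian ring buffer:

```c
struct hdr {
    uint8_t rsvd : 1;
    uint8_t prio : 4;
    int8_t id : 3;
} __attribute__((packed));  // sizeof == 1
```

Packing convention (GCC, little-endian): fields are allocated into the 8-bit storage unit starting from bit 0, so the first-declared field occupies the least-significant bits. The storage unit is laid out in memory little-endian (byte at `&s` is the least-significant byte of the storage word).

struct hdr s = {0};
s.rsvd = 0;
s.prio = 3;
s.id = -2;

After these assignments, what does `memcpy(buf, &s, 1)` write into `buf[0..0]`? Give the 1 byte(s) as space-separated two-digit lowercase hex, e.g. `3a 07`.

c6

[0+:1] rsvd=0 & 0x1 = 0x0; word=0x00
[1+:4] prio=3 & 0xf = 0x3; word=0x06
[5+:3] id=-2 & 0x7 = 0x6; word=0xc6
word = 0xc6 → little-endian bytes:
  [0]=0xc6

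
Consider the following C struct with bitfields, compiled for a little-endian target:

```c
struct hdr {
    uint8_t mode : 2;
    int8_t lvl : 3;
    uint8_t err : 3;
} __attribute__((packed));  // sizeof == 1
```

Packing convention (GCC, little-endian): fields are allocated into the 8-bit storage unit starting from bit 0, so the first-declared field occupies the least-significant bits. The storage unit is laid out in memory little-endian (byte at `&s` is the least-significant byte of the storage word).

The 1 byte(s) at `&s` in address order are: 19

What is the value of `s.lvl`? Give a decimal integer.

[0]=0x19 (little-endian) → word 0x19
mode [0+:2] = (word>>0) & 0x3 = 1
lvl [2+:3] = (word>>2) & 0x7 = 6  ←
err [5+:3] = (word>>5) & 0x7 = 0
lvl signed 3b, MSB=1: 6 - 8 = -2

-2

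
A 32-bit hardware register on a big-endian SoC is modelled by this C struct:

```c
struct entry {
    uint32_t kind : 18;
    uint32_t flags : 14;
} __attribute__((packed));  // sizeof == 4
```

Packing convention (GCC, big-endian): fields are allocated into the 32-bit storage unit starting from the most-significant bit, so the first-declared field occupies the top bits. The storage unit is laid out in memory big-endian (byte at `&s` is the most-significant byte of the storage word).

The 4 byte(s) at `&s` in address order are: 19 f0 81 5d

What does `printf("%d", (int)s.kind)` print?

[0]=0x19 [1]=0xf0 [2]=0x81 [3]=0x5d (big-endian) → word 0x19f0815d
kind [14+:18] = (word>>14) & 0x3ffff = 26562  ←
flags [0+:14] = (word>>0) & 0x3fff = 349

26562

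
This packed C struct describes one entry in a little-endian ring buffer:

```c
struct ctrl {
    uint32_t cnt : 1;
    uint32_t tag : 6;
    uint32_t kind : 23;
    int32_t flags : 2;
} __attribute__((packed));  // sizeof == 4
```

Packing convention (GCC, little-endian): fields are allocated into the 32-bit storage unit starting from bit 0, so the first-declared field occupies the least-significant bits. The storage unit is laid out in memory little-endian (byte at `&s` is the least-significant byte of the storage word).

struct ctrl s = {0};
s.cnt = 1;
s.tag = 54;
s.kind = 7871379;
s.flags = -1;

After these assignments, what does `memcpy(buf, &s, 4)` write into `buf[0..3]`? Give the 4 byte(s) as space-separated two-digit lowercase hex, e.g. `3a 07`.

cnt (1b) val=1 bits=0x1 at bit 0: 0x00000001
tag (6b) val=54 bits=0x36 at bit 1: 0x0000006d
kind (23b) val=7871379 bits=0x781b93 at bit 7: 0x3c0dc9ed
flags (2b) val=-1 bits=0x3 at bit 30: 0xfc0dc9ed
word = 0xfc0dc9ed → little-endian bytes:
  [0]=0xed  [1]=0xc9  [2]=0x0d  [3]=0xfc

ed c9 0d fc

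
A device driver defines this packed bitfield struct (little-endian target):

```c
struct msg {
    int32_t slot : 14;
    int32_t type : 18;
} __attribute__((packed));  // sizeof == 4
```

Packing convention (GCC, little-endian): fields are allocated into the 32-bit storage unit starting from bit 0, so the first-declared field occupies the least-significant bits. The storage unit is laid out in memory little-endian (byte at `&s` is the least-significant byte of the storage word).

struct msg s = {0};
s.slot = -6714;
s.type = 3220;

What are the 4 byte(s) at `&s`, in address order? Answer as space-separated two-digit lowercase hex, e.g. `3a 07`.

c6 25 25 03

[0+:14] slot=-6714 & 0x3fff = 0x25c6; word=0x000025c6
[14+:18] type=3220 & 0x3ffff = 0xc94; word=0x032525c6
word = 0x032525c6 → little-endian bytes:
  [0]=0xc6  [1]=0x25  [2]=0x25  [3]=0x03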